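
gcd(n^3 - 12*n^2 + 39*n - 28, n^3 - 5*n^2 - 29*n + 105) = n - 7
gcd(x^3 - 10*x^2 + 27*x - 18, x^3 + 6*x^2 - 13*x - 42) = x - 3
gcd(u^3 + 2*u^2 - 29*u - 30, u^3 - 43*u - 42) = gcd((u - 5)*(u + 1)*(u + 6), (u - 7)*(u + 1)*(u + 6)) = u^2 + 7*u + 6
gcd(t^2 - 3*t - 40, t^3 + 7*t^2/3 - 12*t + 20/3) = t + 5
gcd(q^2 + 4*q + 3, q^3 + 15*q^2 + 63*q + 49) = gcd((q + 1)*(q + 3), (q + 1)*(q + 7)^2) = q + 1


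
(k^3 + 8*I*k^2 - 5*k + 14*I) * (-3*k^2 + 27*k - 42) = -3*k^5 + 27*k^4 - 24*I*k^4 - 27*k^3 + 216*I*k^3 - 135*k^2 - 378*I*k^2 + 210*k + 378*I*k - 588*I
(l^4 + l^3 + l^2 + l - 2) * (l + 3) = l^5 + 4*l^4 + 4*l^3 + 4*l^2 + l - 6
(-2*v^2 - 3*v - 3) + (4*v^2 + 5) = 2*v^2 - 3*v + 2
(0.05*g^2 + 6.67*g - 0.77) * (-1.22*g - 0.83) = -0.061*g^3 - 8.1789*g^2 - 4.5967*g + 0.6391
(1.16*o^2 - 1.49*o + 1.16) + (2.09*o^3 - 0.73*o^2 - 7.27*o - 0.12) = 2.09*o^3 + 0.43*o^2 - 8.76*o + 1.04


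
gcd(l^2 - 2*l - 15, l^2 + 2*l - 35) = l - 5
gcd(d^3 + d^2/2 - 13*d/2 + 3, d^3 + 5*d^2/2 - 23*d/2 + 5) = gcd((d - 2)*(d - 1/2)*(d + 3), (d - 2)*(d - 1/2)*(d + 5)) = d^2 - 5*d/2 + 1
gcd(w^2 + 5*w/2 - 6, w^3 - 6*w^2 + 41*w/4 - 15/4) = 1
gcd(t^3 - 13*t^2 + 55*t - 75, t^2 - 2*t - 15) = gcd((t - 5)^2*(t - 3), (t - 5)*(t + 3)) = t - 5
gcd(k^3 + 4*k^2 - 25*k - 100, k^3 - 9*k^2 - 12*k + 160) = k^2 - k - 20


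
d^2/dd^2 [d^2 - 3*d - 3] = 2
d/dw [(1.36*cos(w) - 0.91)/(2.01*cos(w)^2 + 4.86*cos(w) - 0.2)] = (2.7336*cos(w)^2 - 3.6582*cos(w) - 4.1506)*sin(w)/(4.0401*cos(w)^4 + 19.5372*cos(w)^3 + 22.8156*cos(w)^2 - 1.944*cos(w) + 0.04)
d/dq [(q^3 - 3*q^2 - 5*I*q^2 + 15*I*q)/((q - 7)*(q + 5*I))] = (q^4 + q^3*(-14 + 10*I) + q^2*(46 - 100*I) + q*(-350 + 210*I) + 525)/(q^4 + q^3*(-14 + 10*I) + q^2*(24 - 140*I) + q*(350 + 490*I) - 1225)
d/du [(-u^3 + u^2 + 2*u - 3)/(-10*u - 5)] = (4*u^3 + u^2 - 2*u - 8)/(5*(4*u^2 + 4*u + 1))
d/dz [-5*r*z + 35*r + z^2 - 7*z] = -5*r + 2*z - 7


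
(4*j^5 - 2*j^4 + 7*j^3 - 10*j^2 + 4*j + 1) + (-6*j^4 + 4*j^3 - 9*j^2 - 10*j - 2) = 4*j^5 - 8*j^4 + 11*j^3 - 19*j^2 - 6*j - 1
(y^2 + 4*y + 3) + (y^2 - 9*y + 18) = 2*y^2 - 5*y + 21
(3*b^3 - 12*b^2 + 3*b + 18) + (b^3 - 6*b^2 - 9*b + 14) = 4*b^3 - 18*b^2 - 6*b + 32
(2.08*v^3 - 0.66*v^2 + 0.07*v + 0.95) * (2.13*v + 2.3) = 4.4304*v^4 + 3.3782*v^3 - 1.3689*v^2 + 2.1845*v + 2.185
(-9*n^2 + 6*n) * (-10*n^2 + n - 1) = 90*n^4 - 69*n^3 + 15*n^2 - 6*n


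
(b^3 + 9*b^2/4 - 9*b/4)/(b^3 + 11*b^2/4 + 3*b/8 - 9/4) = 2*b*(b + 3)/(2*b^2 + 7*b + 6)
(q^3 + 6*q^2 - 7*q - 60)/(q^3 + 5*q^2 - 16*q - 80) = (q - 3)/(q - 4)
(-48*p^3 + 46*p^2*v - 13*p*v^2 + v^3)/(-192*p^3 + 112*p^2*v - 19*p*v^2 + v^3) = (2*p - v)/(8*p - v)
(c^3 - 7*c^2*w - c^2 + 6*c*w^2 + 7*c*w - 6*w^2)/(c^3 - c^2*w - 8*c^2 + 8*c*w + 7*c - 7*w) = (c - 6*w)/(c - 7)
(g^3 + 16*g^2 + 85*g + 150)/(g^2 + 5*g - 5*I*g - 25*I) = (g^2 + 11*g + 30)/(g - 5*I)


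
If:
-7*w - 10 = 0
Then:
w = -10/7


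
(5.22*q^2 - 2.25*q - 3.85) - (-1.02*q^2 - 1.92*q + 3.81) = 6.24*q^2 - 0.33*q - 7.66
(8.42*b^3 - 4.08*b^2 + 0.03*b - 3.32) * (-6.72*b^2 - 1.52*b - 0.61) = -56.5824*b^5 + 14.6192*b^4 + 0.8638*b^3 + 24.7536*b^2 + 5.0281*b + 2.0252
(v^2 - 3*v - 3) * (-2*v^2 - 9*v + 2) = -2*v^4 - 3*v^3 + 35*v^2 + 21*v - 6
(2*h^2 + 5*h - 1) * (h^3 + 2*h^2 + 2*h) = 2*h^5 + 9*h^4 + 13*h^3 + 8*h^2 - 2*h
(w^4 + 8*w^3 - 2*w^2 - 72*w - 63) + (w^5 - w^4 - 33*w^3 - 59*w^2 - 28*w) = w^5 - 25*w^3 - 61*w^2 - 100*w - 63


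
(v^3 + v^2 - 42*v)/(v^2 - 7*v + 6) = v*(v + 7)/(v - 1)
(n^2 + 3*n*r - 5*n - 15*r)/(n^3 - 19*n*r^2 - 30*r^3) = (5 - n)/(-n^2 + 3*n*r + 10*r^2)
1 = 1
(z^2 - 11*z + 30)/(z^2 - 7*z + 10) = (z - 6)/(z - 2)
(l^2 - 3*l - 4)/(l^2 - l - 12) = (l + 1)/(l + 3)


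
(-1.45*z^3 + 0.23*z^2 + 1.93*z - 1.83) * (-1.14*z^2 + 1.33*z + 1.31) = 1.653*z^5 - 2.1907*z^4 - 3.7938*z^3 + 4.9544*z^2 + 0.0943999999999998*z - 2.3973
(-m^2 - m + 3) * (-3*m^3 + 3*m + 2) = 3*m^5 + 3*m^4 - 12*m^3 - 5*m^2 + 7*m + 6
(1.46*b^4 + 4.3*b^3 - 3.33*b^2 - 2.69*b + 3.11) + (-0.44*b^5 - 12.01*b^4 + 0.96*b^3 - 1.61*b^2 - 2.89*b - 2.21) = -0.44*b^5 - 10.55*b^4 + 5.26*b^3 - 4.94*b^2 - 5.58*b + 0.9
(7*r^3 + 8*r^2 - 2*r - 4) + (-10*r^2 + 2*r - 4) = 7*r^3 - 2*r^2 - 8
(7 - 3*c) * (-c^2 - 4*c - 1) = 3*c^3 + 5*c^2 - 25*c - 7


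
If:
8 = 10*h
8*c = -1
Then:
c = -1/8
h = 4/5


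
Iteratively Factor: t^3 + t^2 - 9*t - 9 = (t + 3)*(t^2 - 2*t - 3) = (t - 3)*(t + 3)*(t + 1)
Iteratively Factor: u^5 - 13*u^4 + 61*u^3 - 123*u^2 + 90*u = (u - 5)*(u^4 - 8*u^3 + 21*u^2 - 18*u) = (u - 5)*(u - 2)*(u^3 - 6*u^2 + 9*u) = (u - 5)*(u - 3)*(u - 2)*(u^2 - 3*u) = (u - 5)*(u - 3)^2*(u - 2)*(u)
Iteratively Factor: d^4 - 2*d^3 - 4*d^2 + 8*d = (d + 2)*(d^3 - 4*d^2 + 4*d) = (d - 2)*(d + 2)*(d^2 - 2*d) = d*(d - 2)*(d + 2)*(d - 2)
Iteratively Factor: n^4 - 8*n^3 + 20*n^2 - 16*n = (n - 2)*(n^3 - 6*n^2 + 8*n) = n*(n - 2)*(n^2 - 6*n + 8) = n*(n - 2)^2*(n - 4)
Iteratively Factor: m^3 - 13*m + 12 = (m + 4)*(m^2 - 4*m + 3) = (m - 1)*(m + 4)*(m - 3)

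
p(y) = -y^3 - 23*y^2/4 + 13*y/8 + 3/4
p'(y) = -3*y^2 - 23*y/2 + 13/8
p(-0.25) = 0.00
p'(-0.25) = 4.31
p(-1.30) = -8.88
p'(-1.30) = 11.50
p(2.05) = -28.70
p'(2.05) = -34.56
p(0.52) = -0.10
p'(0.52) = -5.17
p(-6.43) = 18.42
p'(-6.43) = -48.46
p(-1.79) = -14.85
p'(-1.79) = 12.60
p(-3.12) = -29.92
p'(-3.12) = 8.30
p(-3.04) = -29.23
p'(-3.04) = 8.86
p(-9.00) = 249.38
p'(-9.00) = -137.88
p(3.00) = -73.12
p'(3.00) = -59.88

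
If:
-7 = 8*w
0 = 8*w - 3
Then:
No Solution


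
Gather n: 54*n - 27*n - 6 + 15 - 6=27*n + 3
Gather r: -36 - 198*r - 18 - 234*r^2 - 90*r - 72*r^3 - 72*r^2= -72*r^3 - 306*r^2 - 288*r - 54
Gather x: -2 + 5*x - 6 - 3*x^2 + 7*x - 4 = -3*x^2 + 12*x - 12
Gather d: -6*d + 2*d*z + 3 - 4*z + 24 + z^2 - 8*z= d*(2*z - 6) + z^2 - 12*z + 27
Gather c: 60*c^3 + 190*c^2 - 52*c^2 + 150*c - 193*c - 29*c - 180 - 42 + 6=60*c^3 + 138*c^2 - 72*c - 216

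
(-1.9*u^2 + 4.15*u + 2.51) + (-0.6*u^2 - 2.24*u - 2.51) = -2.5*u^2 + 1.91*u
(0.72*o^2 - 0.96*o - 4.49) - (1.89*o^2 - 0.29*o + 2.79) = -1.17*o^2 - 0.67*o - 7.28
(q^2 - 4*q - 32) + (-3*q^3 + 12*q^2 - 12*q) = -3*q^3 + 13*q^2 - 16*q - 32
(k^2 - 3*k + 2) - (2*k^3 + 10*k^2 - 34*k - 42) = -2*k^3 - 9*k^2 + 31*k + 44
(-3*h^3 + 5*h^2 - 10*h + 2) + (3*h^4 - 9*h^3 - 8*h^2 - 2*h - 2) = 3*h^4 - 12*h^3 - 3*h^2 - 12*h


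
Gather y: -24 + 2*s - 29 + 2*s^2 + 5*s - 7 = 2*s^2 + 7*s - 60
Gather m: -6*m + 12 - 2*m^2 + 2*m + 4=-2*m^2 - 4*m + 16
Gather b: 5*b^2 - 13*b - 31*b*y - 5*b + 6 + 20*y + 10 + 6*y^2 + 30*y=5*b^2 + b*(-31*y - 18) + 6*y^2 + 50*y + 16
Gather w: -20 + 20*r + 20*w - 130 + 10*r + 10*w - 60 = 30*r + 30*w - 210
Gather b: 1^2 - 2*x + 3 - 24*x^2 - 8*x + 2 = -24*x^2 - 10*x + 6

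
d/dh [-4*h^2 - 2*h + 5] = -8*h - 2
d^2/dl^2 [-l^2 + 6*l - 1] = -2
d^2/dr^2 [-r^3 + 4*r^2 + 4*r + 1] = 8 - 6*r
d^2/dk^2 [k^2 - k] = 2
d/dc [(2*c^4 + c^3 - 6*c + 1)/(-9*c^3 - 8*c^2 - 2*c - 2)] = (-18*c^6 - 32*c^5 - 20*c^4 - 128*c^3 - 27*c^2 + 16*c + 14)/(81*c^6 + 144*c^5 + 100*c^4 + 68*c^3 + 36*c^2 + 8*c + 4)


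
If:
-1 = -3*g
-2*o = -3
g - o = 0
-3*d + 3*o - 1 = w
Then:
No Solution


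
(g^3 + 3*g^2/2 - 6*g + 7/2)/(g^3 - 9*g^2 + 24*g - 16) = (2*g^2 + 5*g - 7)/(2*(g^2 - 8*g + 16))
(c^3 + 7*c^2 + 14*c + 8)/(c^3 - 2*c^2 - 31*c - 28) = (c + 2)/(c - 7)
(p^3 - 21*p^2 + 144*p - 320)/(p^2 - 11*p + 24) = (p^2 - 13*p + 40)/(p - 3)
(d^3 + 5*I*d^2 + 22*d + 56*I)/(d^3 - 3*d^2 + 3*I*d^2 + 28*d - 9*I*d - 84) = (d + 2*I)/(d - 3)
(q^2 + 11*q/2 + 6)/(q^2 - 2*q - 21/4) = 2*(q + 4)/(2*q - 7)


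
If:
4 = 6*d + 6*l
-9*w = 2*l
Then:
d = 9*w/2 + 2/3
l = -9*w/2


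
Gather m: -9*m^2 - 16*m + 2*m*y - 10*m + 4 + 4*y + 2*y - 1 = -9*m^2 + m*(2*y - 26) + 6*y + 3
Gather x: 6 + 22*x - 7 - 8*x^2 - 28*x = -8*x^2 - 6*x - 1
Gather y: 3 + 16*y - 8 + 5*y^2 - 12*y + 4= 5*y^2 + 4*y - 1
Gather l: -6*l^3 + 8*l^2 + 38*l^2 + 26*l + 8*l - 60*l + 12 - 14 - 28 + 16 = -6*l^3 + 46*l^2 - 26*l - 14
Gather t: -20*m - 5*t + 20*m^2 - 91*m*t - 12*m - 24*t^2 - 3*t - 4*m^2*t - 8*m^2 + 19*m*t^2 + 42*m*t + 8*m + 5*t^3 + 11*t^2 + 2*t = 12*m^2 - 24*m + 5*t^3 + t^2*(19*m - 13) + t*(-4*m^2 - 49*m - 6)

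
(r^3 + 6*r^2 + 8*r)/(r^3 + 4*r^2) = (r + 2)/r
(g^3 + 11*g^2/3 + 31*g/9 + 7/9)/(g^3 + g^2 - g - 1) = (9*g^2 + 24*g + 7)/(9*(g^2 - 1))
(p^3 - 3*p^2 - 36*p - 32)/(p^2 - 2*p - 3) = (p^2 - 4*p - 32)/(p - 3)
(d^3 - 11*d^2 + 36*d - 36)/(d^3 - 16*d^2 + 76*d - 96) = (d - 3)/(d - 8)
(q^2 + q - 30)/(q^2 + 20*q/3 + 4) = 3*(q - 5)/(3*q + 2)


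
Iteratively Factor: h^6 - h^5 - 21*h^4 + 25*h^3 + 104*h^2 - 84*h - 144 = (h + 4)*(h^5 - 5*h^4 - h^3 + 29*h^2 - 12*h - 36) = (h - 3)*(h + 4)*(h^4 - 2*h^3 - 7*h^2 + 8*h + 12) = (h - 3)*(h + 1)*(h + 4)*(h^3 - 3*h^2 - 4*h + 12) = (h - 3)*(h + 1)*(h + 2)*(h + 4)*(h^2 - 5*h + 6) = (h - 3)^2*(h + 1)*(h + 2)*(h + 4)*(h - 2)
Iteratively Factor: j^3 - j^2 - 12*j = (j)*(j^2 - j - 12) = j*(j - 4)*(j + 3)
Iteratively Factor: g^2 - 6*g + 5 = (g - 1)*(g - 5)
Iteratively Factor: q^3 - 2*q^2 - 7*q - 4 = (q - 4)*(q^2 + 2*q + 1) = (q - 4)*(q + 1)*(q + 1)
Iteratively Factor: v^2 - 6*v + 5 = (v - 1)*(v - 5)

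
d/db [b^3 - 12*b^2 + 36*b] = 3*b^2 - 24*b + 36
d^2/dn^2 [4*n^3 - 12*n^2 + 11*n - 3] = 24*n - 24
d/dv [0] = 0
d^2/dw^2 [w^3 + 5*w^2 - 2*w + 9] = 6*w + 10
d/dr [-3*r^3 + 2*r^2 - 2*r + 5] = -9*r^2 + 4*r - 2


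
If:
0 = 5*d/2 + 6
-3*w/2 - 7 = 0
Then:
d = -12/5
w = -14/3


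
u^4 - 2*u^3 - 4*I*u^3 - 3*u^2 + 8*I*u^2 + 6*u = u*(u - 2)*(u - 3*I)*(u - I)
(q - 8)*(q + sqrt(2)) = q^2 - 8*q + sqrt(2)*q - 8*sqrt(2)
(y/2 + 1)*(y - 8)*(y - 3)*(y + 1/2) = y^4/2 - 17*y^3/4 - 5*y^2/4 + 49*y/2 + 12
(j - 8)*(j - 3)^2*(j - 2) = j^4 - 16*j^3 + 85*j^2 - 186*j + 144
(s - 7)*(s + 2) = s^2 - 5*s - 14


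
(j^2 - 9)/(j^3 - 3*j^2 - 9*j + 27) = 1/(j - 3)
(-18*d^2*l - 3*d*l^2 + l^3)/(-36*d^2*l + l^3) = (3*d + l)/(6*d + l)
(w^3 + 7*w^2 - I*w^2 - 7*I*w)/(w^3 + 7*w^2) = (w - I)/w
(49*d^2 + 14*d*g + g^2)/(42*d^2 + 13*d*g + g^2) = (7*d + g)/(6*d + g)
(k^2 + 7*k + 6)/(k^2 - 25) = (k^2 + 7*k + 6)/(k^2 - 25)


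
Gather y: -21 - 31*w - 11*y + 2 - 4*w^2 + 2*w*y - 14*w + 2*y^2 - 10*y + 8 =-4*w^2 - 45*w + 2*y^2 + y*(2*w - 21) - 11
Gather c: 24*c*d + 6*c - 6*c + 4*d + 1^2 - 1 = 24*c*d + 4*d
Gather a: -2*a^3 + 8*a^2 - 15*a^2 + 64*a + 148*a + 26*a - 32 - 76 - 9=-2*a^3 - 7*a^2 + 238*a - 117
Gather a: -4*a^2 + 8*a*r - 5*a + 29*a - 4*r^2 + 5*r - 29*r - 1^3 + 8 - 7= -4*a^2 + a*(8*r + 24) - 4*r^2 - 24*r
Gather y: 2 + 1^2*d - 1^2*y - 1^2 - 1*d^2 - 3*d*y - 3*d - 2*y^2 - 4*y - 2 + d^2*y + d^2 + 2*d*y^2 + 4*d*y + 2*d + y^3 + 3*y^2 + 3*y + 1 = y^3 + y^2*(2*d + 1) + y*(d^2 + d - 2)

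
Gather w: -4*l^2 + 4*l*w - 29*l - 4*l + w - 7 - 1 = -4*l^2 - 33*l + w*(4*l + 1) - 8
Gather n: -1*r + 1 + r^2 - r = r^2 - 2*r + 1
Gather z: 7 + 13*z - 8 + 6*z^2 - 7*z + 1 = 6*z^2 + 6*z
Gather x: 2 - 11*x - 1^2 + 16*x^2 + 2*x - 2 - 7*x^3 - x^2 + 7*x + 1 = -7*x^3 + 15*x^2 - 2*x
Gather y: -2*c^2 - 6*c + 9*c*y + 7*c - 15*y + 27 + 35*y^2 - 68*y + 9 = -2*c^2 + c + 35*y^2 + y*(9*c - 83) + 36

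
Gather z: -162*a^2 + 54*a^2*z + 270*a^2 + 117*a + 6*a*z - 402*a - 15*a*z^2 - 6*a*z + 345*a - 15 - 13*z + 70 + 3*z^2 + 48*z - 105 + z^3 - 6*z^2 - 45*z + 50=108*a^2 + 60*a + z^3 + z^2*(-15*a - 3) + z*(54*a^2 - 10)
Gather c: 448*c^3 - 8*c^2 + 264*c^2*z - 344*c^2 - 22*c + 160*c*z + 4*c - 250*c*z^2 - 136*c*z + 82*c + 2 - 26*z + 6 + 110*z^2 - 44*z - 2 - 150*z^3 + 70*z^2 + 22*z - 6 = 448*c^3 + c^2*(264*z - 352) + c*(-250*z^2 + 24*z + 64) - 150*z^3 + 180*z^2 - 48*z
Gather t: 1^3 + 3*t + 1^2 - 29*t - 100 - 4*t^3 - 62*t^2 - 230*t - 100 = -4*t^3 - 62*t^2 - 256*t - 198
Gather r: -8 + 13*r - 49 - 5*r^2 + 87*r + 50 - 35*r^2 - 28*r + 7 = -40*r^2 + 72*r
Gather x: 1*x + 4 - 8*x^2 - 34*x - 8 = -8*x^2 - 33*x - 4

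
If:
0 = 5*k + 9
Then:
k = -9/5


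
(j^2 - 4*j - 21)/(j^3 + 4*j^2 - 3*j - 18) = (j - 7)/(j^2 + j - 6)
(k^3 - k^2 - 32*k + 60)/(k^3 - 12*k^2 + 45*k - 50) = (k + 6)/(k - 5)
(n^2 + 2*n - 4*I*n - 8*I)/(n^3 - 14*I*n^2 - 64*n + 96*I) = (n + 2)/(n^2 - 10*I*n - 24)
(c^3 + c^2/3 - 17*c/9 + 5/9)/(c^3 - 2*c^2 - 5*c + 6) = (c^2 + 4*c/3 - 5/9)/(c^2 - c - 6)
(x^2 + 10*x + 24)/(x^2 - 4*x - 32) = (x + 6)/(x - 8)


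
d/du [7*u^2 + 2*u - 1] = 14*u + 2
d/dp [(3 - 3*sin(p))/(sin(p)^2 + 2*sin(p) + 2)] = 3*(sin(p)^2 - 2*sin(p) - 4)*cos(p)/(sin(p)^2 + 2*sin(p) + 2)^2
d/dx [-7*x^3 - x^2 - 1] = x*(-21*x - 2)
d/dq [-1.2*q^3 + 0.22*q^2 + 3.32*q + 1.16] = -3.6*q^2 + 0.44*q + 3.32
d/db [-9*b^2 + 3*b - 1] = 3 - 18*b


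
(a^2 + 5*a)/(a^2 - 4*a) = (a + 5)/(a - 4)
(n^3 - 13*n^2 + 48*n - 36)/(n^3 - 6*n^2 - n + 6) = (n - 6)/(n + 1)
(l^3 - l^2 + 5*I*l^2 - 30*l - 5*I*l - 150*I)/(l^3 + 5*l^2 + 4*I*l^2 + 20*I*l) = (l^2 + l*(-6 + 5*I) - 30*I)/(l*(l + 4*I))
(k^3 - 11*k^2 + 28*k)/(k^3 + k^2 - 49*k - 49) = k*(k - 4)/(k^2 + 8*k + 7)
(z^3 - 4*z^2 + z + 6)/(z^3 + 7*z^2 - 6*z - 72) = (z^2 - z - 2)/(z^2 + 10*z + 24)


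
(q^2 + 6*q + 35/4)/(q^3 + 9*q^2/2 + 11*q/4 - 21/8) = 2*(2*q + 5)/(4*q^2 + 4*q - 3)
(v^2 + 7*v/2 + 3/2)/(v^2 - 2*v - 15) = (v + 1/2)/(v - 5)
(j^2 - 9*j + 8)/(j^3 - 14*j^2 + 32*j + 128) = (j - 1)/(j^2 - 6*j - 16)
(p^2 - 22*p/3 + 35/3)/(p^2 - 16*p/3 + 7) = (p - 5)/(p - 3)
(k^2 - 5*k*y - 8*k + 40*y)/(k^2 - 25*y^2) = (k - 8)/(k + 5*y)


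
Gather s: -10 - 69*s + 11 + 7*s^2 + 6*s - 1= 7*s^2 - 63*s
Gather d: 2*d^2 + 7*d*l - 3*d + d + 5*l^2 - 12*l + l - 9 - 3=2*d^2 + d*(7*l - 2) + 5*l^2 - 11*l - 12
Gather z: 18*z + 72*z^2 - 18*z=72*z^2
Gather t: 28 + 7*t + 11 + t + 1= 8*t + 40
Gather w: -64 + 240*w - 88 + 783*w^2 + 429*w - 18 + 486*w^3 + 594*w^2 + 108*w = 486*w^3 + 1377*w^2 + 777*w - 170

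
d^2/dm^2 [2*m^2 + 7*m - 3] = 4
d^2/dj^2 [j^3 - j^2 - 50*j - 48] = 6*j - 2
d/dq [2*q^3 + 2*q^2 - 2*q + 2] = 6*q^2 + 4*q - 2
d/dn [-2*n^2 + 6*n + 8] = 6 - 4*n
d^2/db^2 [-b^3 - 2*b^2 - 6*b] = -6*b - 4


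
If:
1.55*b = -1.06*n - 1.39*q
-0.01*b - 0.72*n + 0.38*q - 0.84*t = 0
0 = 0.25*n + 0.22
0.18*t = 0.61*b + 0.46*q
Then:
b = -0.62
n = -0.88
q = 1.37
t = 1.38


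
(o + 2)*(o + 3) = o^2 + 5*o + 6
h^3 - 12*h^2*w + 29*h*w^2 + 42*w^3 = (h - 7*w)*(h - 6*w)*(h + w)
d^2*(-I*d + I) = -I*d^3 + I*d^2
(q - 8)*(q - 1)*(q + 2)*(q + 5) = q^4 - 2*q^3 - 45*q^2 - 34*q + 80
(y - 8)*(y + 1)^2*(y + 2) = y^4 - 4*y^3 - 27*y^2 - 38*y - 16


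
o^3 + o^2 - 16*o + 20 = (o - 2)^2*(o + 5)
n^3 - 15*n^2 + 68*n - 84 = (n - 7)*(n - 6)*(n - 2)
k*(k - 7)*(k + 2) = k^3 - 5*k^2 - 14*k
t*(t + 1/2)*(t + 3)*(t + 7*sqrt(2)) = t^4 + 7*t^3/2 + 7*sqrt(2)*t^3 + 3*t^2/2 + 49*sqrt(2)*t^2/2 + 21*sqrt(2)*t/2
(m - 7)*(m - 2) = m^2 - 9*m + 14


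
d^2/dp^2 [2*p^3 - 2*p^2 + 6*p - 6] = 12*p - 4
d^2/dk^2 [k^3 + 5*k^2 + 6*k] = 6*k + 10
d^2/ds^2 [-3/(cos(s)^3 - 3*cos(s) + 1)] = 27*(-sin(s)^4 + sin(s)^2 + cos(s) - 2)*sin(s)^2/(cos(s)^3 - 3*cos(s) + 1)^3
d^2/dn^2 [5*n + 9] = 0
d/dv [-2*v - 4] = -2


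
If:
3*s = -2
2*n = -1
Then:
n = -1/2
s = -2/3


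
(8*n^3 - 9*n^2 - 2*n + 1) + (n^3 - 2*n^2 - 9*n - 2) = 9*n^3 - 11*n^2 - 11*n - 1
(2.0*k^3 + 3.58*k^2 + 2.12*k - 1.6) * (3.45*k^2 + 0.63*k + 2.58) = 6.9*k^5 + 13.611*k^4 + 14.7294*k^3 + 5.052*k^2 + 4.4616*k - 4.128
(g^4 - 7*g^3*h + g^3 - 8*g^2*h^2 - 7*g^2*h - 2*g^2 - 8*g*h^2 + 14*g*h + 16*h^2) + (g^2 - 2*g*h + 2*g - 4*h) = g^4 - 7*g^3*h + g^3 - 8*g^2*h^2 - 7*g^2*h - g^2 - 8*g*h^2 + 12*g*h + 2*g + 16*h^2 - 4*h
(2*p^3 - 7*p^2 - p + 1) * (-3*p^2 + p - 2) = -6*p^5 + 23*p^4 - 8*p^3 + 10*p^2 + 3*p - 2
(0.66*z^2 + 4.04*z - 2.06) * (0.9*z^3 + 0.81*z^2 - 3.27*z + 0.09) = 0.594*z^5 + 4.1706*z^4 - 0.7398*z^3 - 14.82*z^2 + 7.0998*z - 0.1854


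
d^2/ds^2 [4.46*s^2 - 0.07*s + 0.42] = 8.92000000000000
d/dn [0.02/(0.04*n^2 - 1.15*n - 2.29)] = (0.023 - 0.0016*n)/(-0.04*n^2 + 1.15*n + 2.29)^2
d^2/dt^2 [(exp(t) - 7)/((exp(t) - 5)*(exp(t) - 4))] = (exp(4*t) - 19*exp(3*t) + 69*exp(2*t) + 173*exp(t) - 860)*exp(t)/(exp(6*t) - 27*exp(5*t) + 303*exp(4*t) - 1809*exp(3*t) + 6060*exp(2*t) - 10800*exp(t) + 8000)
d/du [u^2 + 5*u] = 2*u + 5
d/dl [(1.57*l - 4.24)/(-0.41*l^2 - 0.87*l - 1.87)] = (0.6437*l^2 - 3.4768*l - 6.6247)/(0.1681*l^4 + 0.7134*l^3 + 2.2903*l^2 + 3.2538*l + 3.4969)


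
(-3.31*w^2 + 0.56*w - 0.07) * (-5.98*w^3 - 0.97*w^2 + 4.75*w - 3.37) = 19.7938*w^5 - 0.138100000000001*w^4 - 15.8471*w^3 + 13.8826*w^2 - 2.2197*w + 0.2359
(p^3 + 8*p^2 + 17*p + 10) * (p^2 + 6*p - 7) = p^5 + 14*p^4 + 58*p^3 + 56*p^2 - 59*p - 70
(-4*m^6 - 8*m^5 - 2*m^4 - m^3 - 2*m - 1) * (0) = 0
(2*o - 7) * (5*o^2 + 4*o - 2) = 10*o^3 - 27*o^2 - 32*o + 14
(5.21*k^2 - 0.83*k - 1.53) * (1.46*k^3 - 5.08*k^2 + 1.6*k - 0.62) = 7.6066*k^5 - 27.6786*k^4 + 10.3186*k^3 + 3.2142*k^2 - 1.9334*k + 0.9486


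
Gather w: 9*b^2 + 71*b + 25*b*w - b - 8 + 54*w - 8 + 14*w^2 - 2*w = 9*b^2 + 70*b + 14*w^2 + w*(25*b + 52) - 16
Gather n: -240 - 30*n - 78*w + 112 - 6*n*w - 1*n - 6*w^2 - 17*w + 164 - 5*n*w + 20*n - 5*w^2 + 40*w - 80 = n*(-11*w - 11) - 11*w^2 - 55*w - 44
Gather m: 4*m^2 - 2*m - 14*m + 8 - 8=4*m^2 - 16*m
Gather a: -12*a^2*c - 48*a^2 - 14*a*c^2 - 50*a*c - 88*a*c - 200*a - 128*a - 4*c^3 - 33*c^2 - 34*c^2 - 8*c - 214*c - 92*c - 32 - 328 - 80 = a^2*(-12*c - 48) + a*(-14*c^2 - 138*c - 328) - 4*c^3 - 67*c^2 - 314*c - 440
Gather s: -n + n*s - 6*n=n*s - 7*n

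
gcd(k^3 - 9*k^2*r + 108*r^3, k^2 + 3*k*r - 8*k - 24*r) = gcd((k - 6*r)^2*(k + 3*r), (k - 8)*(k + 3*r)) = k + 3*r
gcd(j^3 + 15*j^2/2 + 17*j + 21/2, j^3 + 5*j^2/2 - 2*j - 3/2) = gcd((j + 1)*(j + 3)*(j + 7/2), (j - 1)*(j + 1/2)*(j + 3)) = j + 3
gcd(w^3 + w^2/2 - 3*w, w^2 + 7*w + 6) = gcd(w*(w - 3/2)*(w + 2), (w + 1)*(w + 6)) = 1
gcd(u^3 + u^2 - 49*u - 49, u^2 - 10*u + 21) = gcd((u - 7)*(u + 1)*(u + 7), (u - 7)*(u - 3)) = u - 7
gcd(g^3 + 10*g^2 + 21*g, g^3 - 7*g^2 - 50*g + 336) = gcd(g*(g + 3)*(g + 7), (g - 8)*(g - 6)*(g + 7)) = g + 7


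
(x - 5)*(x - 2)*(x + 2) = x^3 - 5*x^2 - 4*x + 20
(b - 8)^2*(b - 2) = b^3 - 18*b^2 + 96*b - 128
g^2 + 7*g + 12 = (g + 3)*(g + 4)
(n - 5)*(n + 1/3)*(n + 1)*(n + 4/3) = n^4 - 7*n^3/3 - 101*n^2/9 - 91*n/9 - 20/9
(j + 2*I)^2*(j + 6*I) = j^3 + 10*I*j^2 - 28*j - 24*I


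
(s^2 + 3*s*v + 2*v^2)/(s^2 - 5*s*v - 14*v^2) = (s + v)/(s - 7*v)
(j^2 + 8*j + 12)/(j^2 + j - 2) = (j + 6)/(j - 1)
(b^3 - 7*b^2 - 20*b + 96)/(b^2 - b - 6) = (b^2 - 4*b - 32)/(b + 2)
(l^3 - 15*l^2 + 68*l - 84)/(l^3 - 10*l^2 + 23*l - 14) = (l - 6)/(l - 1)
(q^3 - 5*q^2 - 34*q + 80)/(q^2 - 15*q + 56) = (q^2 + 3*q - 10)/(q - 7)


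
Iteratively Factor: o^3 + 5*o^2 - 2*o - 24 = (o + 4)*(o^2 + o - 6) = (o + 3)*(o + 4)*(o - 2)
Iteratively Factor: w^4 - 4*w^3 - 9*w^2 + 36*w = (w + 3)*(w^3 - 7*w^2 + 12*w) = (w - 4)*(w + 3)*(w^2 - 3*w) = (w - 4)*(w - 3)*(w + 3)*(w)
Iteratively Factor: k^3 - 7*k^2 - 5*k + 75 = (k + 3)*(k^2 - 10*k + 25) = (k - 5)*(k + 3)*(k - 5)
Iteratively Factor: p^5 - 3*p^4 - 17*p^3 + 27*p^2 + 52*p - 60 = (p - 5)*(p^4 + 2*p^3 - 7*p^2 - 8*p + 12) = (p - 5)*(p + 2)*(p^3 - 7*p + 6) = (p - 5)*(p - 2)*(p + 2)*(p^2 + 2*p - 3) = (p - 5)*(p - 2)*(p - 1)*(p + 2)*(p + 3)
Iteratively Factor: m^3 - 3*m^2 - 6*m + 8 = (m - 4)*(m^2 + m - 2) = (m - 4)*(m - 1)*(m + 2)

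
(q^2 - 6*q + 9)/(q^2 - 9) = (q - 3)/(q + 3)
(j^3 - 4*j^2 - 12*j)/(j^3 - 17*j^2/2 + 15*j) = 2*(j + 2)/(2*j - 5)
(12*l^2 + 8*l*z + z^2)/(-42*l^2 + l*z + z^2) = (12*l^2 + 8*l*z + z^2)/(-42*l^2 + l*z + z^2)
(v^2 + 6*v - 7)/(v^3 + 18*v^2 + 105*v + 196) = (v - 1)/(v^2 + 11*v + 28)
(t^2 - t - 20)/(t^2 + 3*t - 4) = (t - 5)/(t - 1)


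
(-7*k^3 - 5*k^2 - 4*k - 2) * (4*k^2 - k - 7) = -28*k^5 - 13*k^4 + 38*k^3 + 31*k^2 + 30*k + 14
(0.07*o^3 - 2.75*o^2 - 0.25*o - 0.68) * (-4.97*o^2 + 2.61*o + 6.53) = -0.3479*o^5 + 13.8502*o^4 - 5.4779*o^3 - 15.2304*o^2 - 3.4073*o - 4.4404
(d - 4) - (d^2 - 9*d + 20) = -d^2 + 10*d - 24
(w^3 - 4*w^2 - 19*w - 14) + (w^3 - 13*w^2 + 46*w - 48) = 2*w^3 - 17*w^2 + 27*w - 62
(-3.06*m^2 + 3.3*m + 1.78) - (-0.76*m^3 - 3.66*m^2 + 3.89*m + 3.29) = 0.76*m^3 + 0.6*m^2 - 0.59*m - 1.51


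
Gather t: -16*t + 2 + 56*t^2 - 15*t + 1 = 56*t^2 - 31*t + 3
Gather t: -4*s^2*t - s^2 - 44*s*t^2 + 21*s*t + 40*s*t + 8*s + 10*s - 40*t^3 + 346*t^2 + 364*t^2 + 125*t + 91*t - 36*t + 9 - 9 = -s^2 + 18*s - 40*t^3 + t^2*(710 - 44*s) + t*(-4*s^2 + 61*s + 180)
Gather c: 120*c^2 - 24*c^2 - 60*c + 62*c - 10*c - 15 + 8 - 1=96*c^2 - 8*c - 8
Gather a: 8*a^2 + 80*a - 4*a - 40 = 8*a^2 + 76*a - 40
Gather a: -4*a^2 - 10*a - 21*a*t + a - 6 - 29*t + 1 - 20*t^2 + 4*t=-4*a^2 + a*(-21*t - 9) - 20*t^2 - 25*t - 5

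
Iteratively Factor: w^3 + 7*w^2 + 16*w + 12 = (w + 2)*(w^2 + 5*w + 6) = (w + 2)^2*(w + 3)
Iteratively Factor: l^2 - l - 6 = (l - 3)*(l + 2)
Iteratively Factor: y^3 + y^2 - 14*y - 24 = (y + 2)*(y^2 - y - 12) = (y - 4)*(y + 2)*(y + 3)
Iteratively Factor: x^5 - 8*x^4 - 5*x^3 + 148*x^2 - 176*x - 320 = (x + 1)*(x^4 - 9*x^3 + 4*x^2 + 144*x - 320) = (x + 1)*(x + 4)*(x^3 - 13*x^2 + 56*x - 80) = (x - 4)*(x + 1)*(x + 4)*(x^2 - 9*x + 20) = (x - 5)*(x - 4)*(x + 1)*(x + 4)*(x - 4)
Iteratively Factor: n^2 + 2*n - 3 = (n + 3)*(n - 1)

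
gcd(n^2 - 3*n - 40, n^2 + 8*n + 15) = n + 5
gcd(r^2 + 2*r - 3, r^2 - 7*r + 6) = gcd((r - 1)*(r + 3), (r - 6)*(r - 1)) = r - 1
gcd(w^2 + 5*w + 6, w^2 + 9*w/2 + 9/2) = w + 3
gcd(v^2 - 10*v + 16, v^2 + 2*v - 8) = v - 2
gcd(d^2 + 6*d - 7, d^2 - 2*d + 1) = d - 1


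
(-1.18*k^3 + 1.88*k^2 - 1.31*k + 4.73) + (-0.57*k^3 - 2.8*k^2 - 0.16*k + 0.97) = -1.75*k^3 - 0.92*k^2 - 1.47*k + 5.7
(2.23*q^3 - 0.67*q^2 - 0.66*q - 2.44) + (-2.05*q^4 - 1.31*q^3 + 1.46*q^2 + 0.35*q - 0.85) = -2.05*q^4 + 0.92*q^3 + 0.79*q^2 - 0.31*q - 3.29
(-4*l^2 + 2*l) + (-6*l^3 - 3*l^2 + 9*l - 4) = -6*l^3 - 7*l^2 + 11*l - 4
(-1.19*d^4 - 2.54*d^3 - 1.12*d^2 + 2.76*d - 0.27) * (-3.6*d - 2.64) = 4.284*d^5 + 12.2856*d^4 + 10.7376*d^3 - 6.9792*d^2 - 6.3144*d + 0.7128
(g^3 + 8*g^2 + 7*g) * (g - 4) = g^4 + 4*g^3 - 25*g^2 - 28*g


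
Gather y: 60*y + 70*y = 130*y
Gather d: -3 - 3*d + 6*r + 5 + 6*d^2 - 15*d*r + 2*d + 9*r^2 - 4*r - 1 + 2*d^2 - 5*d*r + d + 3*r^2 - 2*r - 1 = 8*d^2 - 20*d*r + 12*r^2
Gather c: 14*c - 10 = 14*c - 10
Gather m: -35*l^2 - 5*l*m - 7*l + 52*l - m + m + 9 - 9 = -35*l^2 - 5*l*m + 45*l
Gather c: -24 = -24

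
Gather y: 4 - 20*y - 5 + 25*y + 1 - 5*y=0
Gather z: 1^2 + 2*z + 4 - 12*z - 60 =-10*z - 55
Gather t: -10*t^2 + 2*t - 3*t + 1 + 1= -10*t^2 - t + 2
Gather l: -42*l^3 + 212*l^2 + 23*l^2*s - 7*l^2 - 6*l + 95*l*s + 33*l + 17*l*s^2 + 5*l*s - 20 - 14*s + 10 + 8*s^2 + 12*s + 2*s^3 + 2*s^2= -42*l^3 + l^2*(23*s + 205) + l*(17*s^2 + 100*s + 27) + 2*s^3 + 10*s^2 - 2*s - 10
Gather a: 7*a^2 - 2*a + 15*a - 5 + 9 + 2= 7*a^2 + 13*a + 6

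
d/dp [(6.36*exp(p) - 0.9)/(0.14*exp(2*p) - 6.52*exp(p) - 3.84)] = (-0.8904*exp(2*p) + 0.252000000000002*exp(p) - 30.2904)*exp(p)/(0.0196*exp(4*p) - 1.8256*exp(3*p) + 41.4352*exp(2*p) + 50.0736*exp(p) + 14.7456)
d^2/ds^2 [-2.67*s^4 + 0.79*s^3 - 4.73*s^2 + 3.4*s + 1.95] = -32.04*s^2 + 4.74*s - 9.46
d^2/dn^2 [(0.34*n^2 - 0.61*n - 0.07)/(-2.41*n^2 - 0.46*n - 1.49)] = (7.83973*n^3 + 9.764838*n^2 - 12.677082*n - 2.818958)/(13.997521*n^6 + 8.015178*n^5 + 27.492075*n^4 + 10.00822*n^3 + 16.997175*n^2 + 3.063738*n + 3.307949)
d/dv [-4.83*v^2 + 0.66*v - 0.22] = 0.66 - 9.66*v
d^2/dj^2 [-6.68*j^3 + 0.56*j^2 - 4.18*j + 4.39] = 1.12 - 40.08*j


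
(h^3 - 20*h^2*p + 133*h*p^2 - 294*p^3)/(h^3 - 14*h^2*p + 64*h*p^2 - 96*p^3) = (h^2 - 14*h*p + 49*p^2)/(h^2 - 8*h*p + 16*p^2)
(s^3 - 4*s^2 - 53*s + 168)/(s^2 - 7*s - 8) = (s^2 + 4*s - 21)/(s + 1)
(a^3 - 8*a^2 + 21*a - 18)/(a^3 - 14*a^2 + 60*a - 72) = (a^2 - 6*a + 9)/(a^2 - 12*a + 36)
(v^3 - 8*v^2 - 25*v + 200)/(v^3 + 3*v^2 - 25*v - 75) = (v - 8)/(v + 3)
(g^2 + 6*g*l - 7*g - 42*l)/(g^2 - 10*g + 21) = (g + 6*l)/(g - 3)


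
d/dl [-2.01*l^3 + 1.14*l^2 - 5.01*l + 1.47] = -6.03*l^2 + 2.28*l - 5.01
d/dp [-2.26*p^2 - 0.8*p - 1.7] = -4.52*p - 0.8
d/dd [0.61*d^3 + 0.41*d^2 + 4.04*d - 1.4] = 1.83*d^2 + 0.82*d + 4.04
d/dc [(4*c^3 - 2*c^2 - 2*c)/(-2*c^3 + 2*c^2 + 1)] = 2*(2*c^4 - 4*c^3 + 8*c^2 - 2*c - 1)/(4*c^6 - 8*c^5 + 4*c^4 - 4*c^3 + 4*c^2 + 1)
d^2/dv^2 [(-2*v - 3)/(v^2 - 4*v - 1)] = 2*(4*(v - 2)^2*(2*v + 3) + (6*v - 5)*(-v^2 + 4*v + 1))/(-v^2 + 4*v + 1)^3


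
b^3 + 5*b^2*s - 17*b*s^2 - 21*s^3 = (b - 3*s)*(b + s)*(b + 7*s)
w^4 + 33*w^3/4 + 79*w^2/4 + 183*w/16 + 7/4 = (w + 1/4)*(w + 1/2)*(w + 7/2)*(w + 4)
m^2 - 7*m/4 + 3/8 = (m - 3/2)*(m - 1/4)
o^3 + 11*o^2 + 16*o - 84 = (o - 2)*(o + 6)*(o + 7)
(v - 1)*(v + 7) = v^2 + 6*v - 7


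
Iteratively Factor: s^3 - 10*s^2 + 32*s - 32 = (s - 4)*(s^2 - 6*s + 8) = (s - 4)^2*(s - 2)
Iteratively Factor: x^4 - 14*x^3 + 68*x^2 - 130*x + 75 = (x - 5)*(x^3 - 9*x^2 + 23*x - 15) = (x - 5)^2*(x^2 - 4*x + 3) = (x - 5)^2*(x - 1)*(x - 3)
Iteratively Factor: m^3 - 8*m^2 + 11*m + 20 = (m - 4)*(m^2 - 4*m - 5) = (m - 4)*(m + 1)*(m - 5)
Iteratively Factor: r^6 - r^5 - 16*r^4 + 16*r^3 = (r)*(r^5 - r^4 - 16*r^3 + 16*r^2) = r*(r - 4)*(r^4 + 3*r^3 - 4*r^2) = r*(r - 4)*(r - 1)*(r^3 + 4*r^2) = r^2*(r - 4)*(r - 1)*(r^2 + 4*r) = r^3*(r - 4)*(r - 1)*(r + 4)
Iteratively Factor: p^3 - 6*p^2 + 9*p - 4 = (p - 4)*(p^2 - 2*p + 1) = (p - 4)*(p - 1)*(p - 1)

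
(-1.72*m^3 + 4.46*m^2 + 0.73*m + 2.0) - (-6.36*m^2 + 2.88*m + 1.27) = -1.72*m^3 + 10.82*m^2 - 2.15*m + 0.73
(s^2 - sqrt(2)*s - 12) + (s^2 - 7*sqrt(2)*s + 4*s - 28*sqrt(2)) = 2*s^2 - 8*sqrt(2)*s + 4*s - 28*sqrt(2) - 12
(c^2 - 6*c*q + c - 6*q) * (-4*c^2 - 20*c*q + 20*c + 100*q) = -4*c^4 + 4*c^3*q + 16*c^3 + 120*c^2*q^2 - 16*c^2*q + 20*c^2 - 480*c*q^2 - 20*c*q - 600*q^2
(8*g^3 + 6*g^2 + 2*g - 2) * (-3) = -24*g^3 - 18*g^2 - 6*g + 6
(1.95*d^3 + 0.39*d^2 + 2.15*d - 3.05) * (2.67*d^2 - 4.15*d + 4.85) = 5.2065*d^5 - 7.0512*d^4 + 13.5795*d^3 - 15.1745*d^2 + 23.085*d - 14.7925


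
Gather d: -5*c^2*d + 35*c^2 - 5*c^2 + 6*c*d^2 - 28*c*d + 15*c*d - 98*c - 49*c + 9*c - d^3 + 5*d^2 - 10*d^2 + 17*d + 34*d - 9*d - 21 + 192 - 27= 30*c^2 - 138*c - d^3 + d^2*(6*c - 5) + d*(-5*c^2 - 13*c + 42) + 144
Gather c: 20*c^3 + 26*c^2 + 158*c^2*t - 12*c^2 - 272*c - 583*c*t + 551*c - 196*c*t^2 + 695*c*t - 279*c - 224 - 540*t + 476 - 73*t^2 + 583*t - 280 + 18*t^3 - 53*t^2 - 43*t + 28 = 20*c^3 + c^2*(158*t + 14) + c*(-196*t^2 + 112*t) + 18*t^3 - 126*t^2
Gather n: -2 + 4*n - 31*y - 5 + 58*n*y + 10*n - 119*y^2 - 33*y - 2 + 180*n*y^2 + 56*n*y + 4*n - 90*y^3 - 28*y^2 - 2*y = n*(180*y^2 + 114*y + 18) - 90*y^3 - 147*y^2 - 66*y - 9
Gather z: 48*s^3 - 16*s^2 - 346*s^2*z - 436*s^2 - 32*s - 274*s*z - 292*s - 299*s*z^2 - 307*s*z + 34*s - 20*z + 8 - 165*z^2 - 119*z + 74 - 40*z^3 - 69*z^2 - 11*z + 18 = 48*s^3 - 452*s^2 - 290*s - 40*z^3 + z^2*(-299*s - 234) + z*(-346*s^2 - 581*s - 150) + 100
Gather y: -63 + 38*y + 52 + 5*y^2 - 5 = 5*y^2 + 38*y - 16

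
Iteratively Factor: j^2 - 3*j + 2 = (j - 2)*(j - 1)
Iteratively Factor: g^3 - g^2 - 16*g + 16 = (g + 4)*(g^2 - 5*g + 4) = (g - 4)*(g + 4)*(g - 1)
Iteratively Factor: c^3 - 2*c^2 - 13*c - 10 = (c + 2)*(c^2 - 4*c - 5) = (c + 1)*(c + 2)*(c - 5)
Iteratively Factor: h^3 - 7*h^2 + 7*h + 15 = (h + 1)*(h^2 - 8*h + 15) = (h - 3)*(h + 1)*(h - 5)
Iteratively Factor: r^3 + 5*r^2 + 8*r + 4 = (r + 2)*(r^2 + 3*r + 2) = (r + 1)*(r + 2)*(r + 2)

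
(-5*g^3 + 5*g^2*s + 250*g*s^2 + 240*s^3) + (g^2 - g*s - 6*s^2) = -5*g^3 + 5*g^2*s + g^2 + 250*g*s^2 - g*s + 240*s^3 - 6*s^2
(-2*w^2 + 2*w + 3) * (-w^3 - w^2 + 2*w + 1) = 2*w^5 - 9*w^3 - w^2 + 8*w + 3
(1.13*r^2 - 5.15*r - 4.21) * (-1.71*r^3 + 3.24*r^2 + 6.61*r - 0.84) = -1.9323*r^5 + 12.4677*r^4 - 2.01760000000001*r^3 - 48.6311*r^2 - 23.5021*r + 3.5364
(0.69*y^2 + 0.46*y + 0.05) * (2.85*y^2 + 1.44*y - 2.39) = 1.9665*y^4 + 2.3046*y^3 - 0.8442*y^2 - 1.0274*y - 0.1195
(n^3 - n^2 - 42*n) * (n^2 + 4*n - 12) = n^5 + 3*n^4 - 58*n^3 - 156*n^2 + 504*n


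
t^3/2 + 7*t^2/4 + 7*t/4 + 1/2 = (t/2 + 1)*(t + 1/2)*(t + 1)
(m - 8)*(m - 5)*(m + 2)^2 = m^4 - 9*m^3 - 8*m^2 + 108*m + 160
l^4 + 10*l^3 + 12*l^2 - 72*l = l*(l - 2)*(l + 6)^2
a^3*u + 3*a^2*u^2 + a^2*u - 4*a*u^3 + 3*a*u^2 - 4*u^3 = (a - u)*(a + 4*u)*(a*u + u)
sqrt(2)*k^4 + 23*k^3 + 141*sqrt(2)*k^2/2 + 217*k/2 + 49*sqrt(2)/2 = (k + sqrt(2)/2)*(k + 7*sqrt(2)/2)*(k + 7*sqrt(2))*(sqrt(2)*k + 1)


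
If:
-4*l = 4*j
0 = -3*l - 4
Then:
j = 4/3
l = -4/3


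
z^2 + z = z*(z + 1)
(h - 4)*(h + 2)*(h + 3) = h^3 + h^2 - 14*h - 24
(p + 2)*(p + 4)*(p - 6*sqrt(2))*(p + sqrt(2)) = p^4 - 5*sqrt(2)*p^3 + 6*p^3 - 30*sqrt(2)*p^2 - 4*p^2 - 72*p - 40*sqrt(2)*p - 96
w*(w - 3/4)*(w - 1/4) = w^3 - w^2 + 3*w/16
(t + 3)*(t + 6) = t^2 + 9*t + 18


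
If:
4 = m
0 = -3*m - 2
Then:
No Solution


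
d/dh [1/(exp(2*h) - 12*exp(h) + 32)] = 2*(6 - exp(h))*exp(h)/(exp(2*h) - 12*exp(h) + 32)^2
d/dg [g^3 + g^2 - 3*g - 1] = 3*g^2 + 2*g - 3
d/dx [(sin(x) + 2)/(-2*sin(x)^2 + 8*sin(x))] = (cos(x) + 4/tan(x) - 8*cos(x)/sin(x)^2)/(2*(sin(x) - 4)^2)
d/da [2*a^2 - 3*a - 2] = 4*a - 3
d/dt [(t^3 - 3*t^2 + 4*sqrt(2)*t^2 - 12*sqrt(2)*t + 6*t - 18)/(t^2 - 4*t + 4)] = (t^3 - 6*t^2 - 4*sqrt(2)*t + 6*t + 24 + 24*sqrt(2))/(t^3 - 6*t^2 + 12*t - 8)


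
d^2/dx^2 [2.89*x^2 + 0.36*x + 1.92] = 5.78000000000000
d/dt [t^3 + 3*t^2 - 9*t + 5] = 3*t^2 + 6*t - 9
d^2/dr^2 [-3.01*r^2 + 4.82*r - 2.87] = -6.02000000000000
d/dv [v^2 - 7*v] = 2*v - 7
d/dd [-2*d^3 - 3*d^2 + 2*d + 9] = -6*d^2 - 6*d + 2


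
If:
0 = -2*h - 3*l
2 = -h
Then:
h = -2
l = 4/3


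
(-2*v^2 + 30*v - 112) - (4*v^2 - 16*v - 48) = -6*v^2 + 46*v - 64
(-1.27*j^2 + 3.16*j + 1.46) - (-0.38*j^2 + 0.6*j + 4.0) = -0.89*j^2 + 2.56*j - 2.54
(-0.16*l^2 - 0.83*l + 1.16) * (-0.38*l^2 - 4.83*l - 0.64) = 0.0608*l^4 + 1.0882*l^3 + 3.6705*l^2 - 5.0716*l - 0.7424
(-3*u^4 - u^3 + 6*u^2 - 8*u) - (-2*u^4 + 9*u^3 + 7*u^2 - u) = -u^4 - 10*u^3 - u^2 - 7*u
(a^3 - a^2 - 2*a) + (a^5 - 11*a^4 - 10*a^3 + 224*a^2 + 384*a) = a^5 - 11*a^4 - 9*a^3 + 223*a^2 + 382*a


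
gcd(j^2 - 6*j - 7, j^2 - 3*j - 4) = j + 1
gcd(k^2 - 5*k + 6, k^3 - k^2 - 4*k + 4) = k - 2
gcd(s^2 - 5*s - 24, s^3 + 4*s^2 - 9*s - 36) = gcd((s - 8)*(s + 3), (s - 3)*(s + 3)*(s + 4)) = s + 3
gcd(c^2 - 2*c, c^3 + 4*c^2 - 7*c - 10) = c - 2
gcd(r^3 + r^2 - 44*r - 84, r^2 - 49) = r - 7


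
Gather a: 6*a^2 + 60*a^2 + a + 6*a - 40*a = 66*a^2 - 33*a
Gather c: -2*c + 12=12 - 2*c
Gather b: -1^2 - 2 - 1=-4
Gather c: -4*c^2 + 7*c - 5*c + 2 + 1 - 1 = -4*c^2 + 2*c + 2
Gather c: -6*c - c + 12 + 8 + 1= 21 - 7*c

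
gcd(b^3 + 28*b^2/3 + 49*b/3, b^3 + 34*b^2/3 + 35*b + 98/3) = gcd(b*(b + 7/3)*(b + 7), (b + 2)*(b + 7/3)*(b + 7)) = b^2 + 28*b/3 + 49/3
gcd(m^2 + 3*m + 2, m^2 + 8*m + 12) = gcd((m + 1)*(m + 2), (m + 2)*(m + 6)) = m + 2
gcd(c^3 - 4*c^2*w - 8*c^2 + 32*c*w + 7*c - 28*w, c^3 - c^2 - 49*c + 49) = c^2 - 8*c + 7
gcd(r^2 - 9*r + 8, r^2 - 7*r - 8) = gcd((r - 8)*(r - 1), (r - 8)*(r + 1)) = r - 8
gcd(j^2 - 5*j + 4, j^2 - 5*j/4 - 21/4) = 1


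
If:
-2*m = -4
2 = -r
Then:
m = 2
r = -2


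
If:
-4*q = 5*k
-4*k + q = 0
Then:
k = 0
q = 0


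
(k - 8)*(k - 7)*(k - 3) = k^3 - 18*k^2 + 101*k - 168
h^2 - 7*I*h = h*(h - 7*I)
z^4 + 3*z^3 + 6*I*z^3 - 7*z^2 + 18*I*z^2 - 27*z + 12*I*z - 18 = (z + 1)*(z + 2)*(z + 3*I)^2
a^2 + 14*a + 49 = (a + 7)^2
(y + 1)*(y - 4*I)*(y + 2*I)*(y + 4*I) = y^4 + y^3 + 2*I*y^3 + 16*y^2 + 2*I*y^2 + 16*y + 32*I*y + 32*I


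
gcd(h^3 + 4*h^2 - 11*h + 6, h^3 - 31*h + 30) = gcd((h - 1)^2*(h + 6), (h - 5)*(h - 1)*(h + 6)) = h^2 + 5*h - 6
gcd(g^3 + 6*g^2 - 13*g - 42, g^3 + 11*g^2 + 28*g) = g + 7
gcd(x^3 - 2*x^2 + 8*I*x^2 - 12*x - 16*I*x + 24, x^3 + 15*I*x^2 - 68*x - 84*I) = x^2 + 8*I*x - 12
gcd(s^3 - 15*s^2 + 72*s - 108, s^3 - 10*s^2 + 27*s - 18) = s^2 - 9*s + 18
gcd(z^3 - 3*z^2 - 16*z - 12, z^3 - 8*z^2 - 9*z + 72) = 1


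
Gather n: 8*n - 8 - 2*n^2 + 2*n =-2*n^2 + 10*n - 8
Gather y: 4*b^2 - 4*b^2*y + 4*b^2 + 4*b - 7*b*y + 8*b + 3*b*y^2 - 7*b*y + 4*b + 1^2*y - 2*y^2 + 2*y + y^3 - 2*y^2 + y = 8*b^2 + 16*b + y^3 + y^2*(3*b - 4) + y*(-4*b^2 - 14*b + 4)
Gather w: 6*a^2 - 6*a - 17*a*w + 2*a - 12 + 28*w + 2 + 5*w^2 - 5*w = 6*a^2 - 4*a + 5*w^2 + w*(23 - 17*a) - 10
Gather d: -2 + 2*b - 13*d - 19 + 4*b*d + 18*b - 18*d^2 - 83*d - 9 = 20*b - 18*d^2 + d*(4*b - 96) - 30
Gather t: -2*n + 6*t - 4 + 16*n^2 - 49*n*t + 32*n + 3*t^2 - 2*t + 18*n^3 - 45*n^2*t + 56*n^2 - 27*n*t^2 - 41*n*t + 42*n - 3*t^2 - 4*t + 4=18*n^3 + 72*n^2 - 27*n*t^2 + 72*n + t*(-45*n^2 - 90*n)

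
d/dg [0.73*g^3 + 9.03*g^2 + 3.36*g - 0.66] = 2.19*g^2 + 18.06*g + 3.36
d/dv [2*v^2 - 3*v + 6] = 4*v - 3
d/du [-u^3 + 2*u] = 2 - 3*u^2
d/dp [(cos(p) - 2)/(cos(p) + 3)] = -5*sin(p)/(cos(p) + 3)^2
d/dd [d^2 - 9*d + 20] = 2*d - 9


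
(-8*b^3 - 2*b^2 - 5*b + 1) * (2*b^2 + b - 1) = -16*b^5 - 12*b^4 - 4*b^3 - b^2 + 6*b - 1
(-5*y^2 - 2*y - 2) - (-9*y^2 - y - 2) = 4*y^2 - y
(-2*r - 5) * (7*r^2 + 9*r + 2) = -14*r^3 - 53*r^2 - 49*r - 10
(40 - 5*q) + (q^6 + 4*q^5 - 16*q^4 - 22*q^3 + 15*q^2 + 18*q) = q^6 + 4*q^5 - 16*q^4 - 22*q^3 + 15*q^2 + 13*q + 40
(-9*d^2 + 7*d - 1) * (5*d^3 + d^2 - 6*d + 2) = -45*d^5 + 26*d^4 + 56*d^3 - 61*d^2 + 20*d - 2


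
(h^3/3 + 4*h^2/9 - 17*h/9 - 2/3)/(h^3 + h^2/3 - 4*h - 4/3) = (h + 3)/(3*(h + 2))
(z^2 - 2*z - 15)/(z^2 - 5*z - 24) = (z - 5)/(z - 8)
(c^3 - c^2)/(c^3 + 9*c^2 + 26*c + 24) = c^2*(c - 1)/(c^3 + 9*c^2 + 26*c + 24)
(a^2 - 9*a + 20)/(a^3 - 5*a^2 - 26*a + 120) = (a - 5)/(a^2 - a - 30)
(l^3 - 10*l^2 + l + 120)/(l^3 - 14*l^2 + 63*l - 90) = (l^2 - 5*l - 24)/(l^2 - 9*l + 18)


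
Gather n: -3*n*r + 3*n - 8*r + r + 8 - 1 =n*(3 - 3*r) - 7*r + 7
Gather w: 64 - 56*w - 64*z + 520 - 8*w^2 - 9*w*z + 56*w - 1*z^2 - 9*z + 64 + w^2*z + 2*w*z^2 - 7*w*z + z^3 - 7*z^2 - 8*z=w^2*(z - 8) + w*(2*z^2 - 16*z) + z^3 - 8*z^2 - 81*z + 648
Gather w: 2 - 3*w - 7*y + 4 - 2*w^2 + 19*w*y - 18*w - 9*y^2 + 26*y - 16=-2*w^2 + w*(19*y - 21) - 9*y^2 + 19*y - 10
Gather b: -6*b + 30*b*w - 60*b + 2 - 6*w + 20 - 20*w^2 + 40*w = b*(30*w - 66) - 20*w^2 + 34*w + 22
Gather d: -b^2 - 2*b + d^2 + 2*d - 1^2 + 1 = -b^2 - 2*b + d^2 + 2*d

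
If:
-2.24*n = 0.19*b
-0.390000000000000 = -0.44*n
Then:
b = -10.45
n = 0.89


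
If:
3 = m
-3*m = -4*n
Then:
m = 3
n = 9/4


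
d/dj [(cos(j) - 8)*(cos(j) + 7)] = sin(j) - sin(2*j)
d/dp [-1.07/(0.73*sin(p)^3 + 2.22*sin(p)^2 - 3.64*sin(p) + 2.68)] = (2.3433*sin(p)^2 + 4.7508*sin(p) - 3.8948)*cos(p)/(0.73*sin(p)^3 + 2.22*sin(p)^2 - 3.64*sin(p) + 2.68)^2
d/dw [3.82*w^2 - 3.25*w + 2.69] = 7.64*w - 3.25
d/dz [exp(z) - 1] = exp(z)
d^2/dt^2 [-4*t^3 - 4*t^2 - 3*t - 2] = -24*t - 8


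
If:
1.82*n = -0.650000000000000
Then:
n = -0.36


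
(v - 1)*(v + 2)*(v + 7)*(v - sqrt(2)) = v^4 - sqrt(2)*v^3 + 8*v^3 - 8*sqrt(2)*v^2 + 5*v^2 - 14*v - 5*sqrt(2)*v + 14*sqrt(2)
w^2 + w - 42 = (w - 6)*(w + 7)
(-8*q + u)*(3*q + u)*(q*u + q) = -24*q^3*u - 24*q^3 - 5*q^2*u^2 - 5*q^2*u + q*u^3 + q*u^2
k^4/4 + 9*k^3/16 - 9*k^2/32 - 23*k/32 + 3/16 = (k/4 + 1/2)*(k - 1)*(k - 1/4)*(k + 3/2)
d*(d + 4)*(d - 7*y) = d^3 - 7*d^2*y + 4*d^2 - 28*d*y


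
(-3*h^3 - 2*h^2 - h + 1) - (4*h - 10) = -3*h^3 - 2*h^2 - 5*h + 11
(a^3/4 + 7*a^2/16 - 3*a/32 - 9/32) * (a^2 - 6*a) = a^5/4 - 17*a^4/16 - 87*a^3/32 + 9*a^2/32 + 27*a/16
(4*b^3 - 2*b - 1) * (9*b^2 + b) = 36*b^5 + 4*b^4 - 18*b^3 - 11*b^2 - b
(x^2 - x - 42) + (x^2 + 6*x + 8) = 2*x^2 + 5*x - 34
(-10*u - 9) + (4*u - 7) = -6*u - 16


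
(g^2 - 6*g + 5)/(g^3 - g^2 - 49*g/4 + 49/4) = 4*(g - 5)/(4*g^2 - 49)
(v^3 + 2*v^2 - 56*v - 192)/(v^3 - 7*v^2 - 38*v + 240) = (v + 4)/(v - 5)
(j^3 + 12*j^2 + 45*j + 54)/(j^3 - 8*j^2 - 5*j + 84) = (j^2 + 9*j + 18)/(j^2 - 11*j + 28)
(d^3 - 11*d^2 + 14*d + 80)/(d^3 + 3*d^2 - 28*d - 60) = (d - 8)/(d + 6)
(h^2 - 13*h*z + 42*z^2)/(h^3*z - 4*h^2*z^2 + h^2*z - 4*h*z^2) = (h^2 - 13*h*z + 42*z^2)/(h*z*(h^2 - 4*h*z + h - 4*z))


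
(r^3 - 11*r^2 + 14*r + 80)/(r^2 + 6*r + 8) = (r^2 - 13*r + 40)/(r + 4)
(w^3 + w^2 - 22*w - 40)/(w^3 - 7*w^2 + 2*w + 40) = (w + 4)/(w - 4)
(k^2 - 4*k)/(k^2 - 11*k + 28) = k/(k - 7)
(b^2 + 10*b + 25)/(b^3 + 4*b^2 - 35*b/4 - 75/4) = 4*(b + 5)/(4*b^2 - 4*b - 15)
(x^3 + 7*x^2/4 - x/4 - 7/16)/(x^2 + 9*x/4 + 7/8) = x - 1/2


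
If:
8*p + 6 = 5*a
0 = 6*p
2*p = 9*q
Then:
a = 6/5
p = 0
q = 0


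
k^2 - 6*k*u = k*(k - 6*u)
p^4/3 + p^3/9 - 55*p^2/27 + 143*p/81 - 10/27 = (p/3 + 1)*(p - 5/3)*(p - 2/3)*(p - 1/3)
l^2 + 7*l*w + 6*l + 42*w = (l + 6)*(l + 7*w)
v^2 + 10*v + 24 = (v + 4)*(v + 6)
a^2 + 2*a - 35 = (a - 5)*(a + 7)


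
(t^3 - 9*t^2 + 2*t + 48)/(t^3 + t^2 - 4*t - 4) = (t^2 - 11*t + 24)/(t^2 - t - 2)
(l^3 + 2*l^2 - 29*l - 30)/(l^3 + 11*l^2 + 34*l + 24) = (l - 5)/(l + 4)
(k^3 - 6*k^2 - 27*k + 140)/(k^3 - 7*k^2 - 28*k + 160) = (k - 7)/(k - 8)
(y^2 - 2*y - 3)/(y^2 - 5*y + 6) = (y + 1)/(y - 2)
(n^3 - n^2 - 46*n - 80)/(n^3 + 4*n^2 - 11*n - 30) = (n - 8)/(n - 3)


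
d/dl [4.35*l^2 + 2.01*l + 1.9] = 8.7*l + 2.01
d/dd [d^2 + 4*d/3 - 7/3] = 2*d + 4/3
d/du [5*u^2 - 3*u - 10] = 10*u - 3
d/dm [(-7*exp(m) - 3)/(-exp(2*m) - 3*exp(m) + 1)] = (-(2*exp(m) + 3)*(7*exp(m) + 3) + 7*exp(2*m) + 21*exp(m) - 7)*exp(m)/(exp(2*m) + 3*exp(m) - 1)^2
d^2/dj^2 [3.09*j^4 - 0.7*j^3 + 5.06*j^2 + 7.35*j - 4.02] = 37.08*j^2 - 4.2*j + 10.12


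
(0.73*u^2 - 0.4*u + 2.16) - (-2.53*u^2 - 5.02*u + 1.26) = 3.26*u^2 + 4.62*u + 0.9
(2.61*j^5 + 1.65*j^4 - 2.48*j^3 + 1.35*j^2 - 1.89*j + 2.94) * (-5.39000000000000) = -14.0679*j^5 - 8.8935*j^4 + 13.3672*j^3 - 7.2765*j^2 + 10.1871*j - 15.8466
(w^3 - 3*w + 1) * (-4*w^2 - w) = -4*w^5 - w^4 + 12*w^3 - w^2 - w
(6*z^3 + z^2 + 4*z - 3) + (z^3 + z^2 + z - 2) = 7*z^3 + 2*z^2 + 5*z - 5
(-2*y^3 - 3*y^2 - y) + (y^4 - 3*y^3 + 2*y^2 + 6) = y^4 - 5*y^3 - y^2 - y + 6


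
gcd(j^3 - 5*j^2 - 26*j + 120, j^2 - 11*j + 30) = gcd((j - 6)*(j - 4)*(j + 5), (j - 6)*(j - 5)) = j - 6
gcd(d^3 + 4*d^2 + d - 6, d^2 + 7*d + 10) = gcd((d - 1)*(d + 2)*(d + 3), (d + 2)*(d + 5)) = d + 2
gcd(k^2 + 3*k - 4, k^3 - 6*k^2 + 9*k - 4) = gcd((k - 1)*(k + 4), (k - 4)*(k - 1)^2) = k - 1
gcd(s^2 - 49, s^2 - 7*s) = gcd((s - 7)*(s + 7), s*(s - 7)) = s - 7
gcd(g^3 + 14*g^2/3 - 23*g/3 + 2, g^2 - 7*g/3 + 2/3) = g - 1/3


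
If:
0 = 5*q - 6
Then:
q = 6/5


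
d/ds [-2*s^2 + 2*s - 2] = 2 - 4*s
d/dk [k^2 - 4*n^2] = 2*k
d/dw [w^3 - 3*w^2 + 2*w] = 3*w^2 - 6*w + 2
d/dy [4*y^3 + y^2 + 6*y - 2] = 12*y^2 + 2*y + 6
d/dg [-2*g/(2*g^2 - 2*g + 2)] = (-g^2 + g*(2*g - 1) + g - 1)/(g^2 - g + 1)^2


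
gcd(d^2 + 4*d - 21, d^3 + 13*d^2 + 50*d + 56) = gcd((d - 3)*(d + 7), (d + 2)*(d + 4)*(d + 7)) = d + 7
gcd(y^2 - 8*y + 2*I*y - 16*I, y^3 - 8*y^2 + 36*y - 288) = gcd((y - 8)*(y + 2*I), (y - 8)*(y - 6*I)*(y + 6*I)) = y - 8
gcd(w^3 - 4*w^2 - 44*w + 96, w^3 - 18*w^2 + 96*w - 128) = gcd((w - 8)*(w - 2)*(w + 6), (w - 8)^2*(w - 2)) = w^2 - 10*w + 16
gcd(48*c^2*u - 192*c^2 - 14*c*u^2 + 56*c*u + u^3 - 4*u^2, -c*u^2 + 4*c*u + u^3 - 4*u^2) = u - 4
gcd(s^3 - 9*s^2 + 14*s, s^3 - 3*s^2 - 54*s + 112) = s - 2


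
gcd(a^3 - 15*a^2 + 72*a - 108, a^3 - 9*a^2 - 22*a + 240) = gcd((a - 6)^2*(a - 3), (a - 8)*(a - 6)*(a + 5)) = a - 6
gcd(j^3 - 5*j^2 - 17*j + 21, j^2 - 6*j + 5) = j - 1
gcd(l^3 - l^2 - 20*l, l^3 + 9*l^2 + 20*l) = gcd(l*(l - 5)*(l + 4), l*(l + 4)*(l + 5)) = l^2 + 4*l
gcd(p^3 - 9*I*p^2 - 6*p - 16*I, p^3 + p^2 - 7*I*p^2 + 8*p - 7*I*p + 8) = p^2 - 7*I*p + 8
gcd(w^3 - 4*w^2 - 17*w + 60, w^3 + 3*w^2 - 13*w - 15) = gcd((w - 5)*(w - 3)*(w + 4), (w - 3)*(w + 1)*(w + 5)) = w - 3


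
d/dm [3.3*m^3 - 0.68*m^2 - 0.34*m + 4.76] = 9.9*m^2 - 1.36*m - 0.34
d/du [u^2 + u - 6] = 2*u + 1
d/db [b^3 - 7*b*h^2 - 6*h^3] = 3*b^2 - 7*h^2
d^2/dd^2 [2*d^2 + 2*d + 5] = 4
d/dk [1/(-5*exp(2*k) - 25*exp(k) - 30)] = (2*exp(k) + 5)*exp(k)/(5*(exp(2*k) + 5*exp(k) + 6)^2)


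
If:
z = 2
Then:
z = 2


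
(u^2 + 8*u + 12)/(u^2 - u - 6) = (u + 6)/(u - 3)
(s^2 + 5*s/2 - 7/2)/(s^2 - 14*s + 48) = (2*s^2 + 5*s - 7)/(2*(s^2 - 14*s + 48))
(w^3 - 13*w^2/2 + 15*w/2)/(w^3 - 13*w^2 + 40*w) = (w - 3/2)/(w - 8)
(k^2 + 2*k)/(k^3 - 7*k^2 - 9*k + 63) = k*(k + 2)/(k^3 - 7*k^2 - 9*k + 63)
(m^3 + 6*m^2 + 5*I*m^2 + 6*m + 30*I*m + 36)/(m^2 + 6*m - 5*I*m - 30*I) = (m^2 + 5*I*m + 6)/(m - 5*I)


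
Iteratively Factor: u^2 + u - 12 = (u + 4)*(u - 3)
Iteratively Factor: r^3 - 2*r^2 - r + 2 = (r + 1)*(r^2 - 3*r + 2) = (r - 1)*(r + 1)*(r - 2)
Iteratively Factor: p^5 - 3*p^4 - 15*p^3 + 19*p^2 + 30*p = (p - 2)*(p^4 - p^3 - 17*p^2 - 15*p) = (p - 5)*(p - 2)*(p^3 + 4*p^2 + 3*p) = (p - 5)*(p - 2)*(p + 1)*(p^2 + 3*p) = p*(p - 5)*(p - 2)*(p + 1)*(p + 3)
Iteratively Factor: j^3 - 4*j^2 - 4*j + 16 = (j + 2)*(j^2 - 6*j + 8) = (j - 4)*(j + 2)*(j - 2)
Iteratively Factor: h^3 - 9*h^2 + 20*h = (h)*(h^2 - 9*h + 20) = h*(h - 4)*(h - 5)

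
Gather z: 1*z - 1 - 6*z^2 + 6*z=-6*z^2 + 7*z - 1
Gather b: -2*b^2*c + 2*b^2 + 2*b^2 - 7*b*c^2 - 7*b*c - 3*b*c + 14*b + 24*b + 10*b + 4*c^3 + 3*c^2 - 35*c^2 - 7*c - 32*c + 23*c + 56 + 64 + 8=b^2*(4 - 2*c) + b*(-7*c^2 - 10*c + 48) + 4*c^3 - 32*c^2 - 16*c + 128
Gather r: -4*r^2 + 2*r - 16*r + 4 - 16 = -4*r^2 - 14*r - 12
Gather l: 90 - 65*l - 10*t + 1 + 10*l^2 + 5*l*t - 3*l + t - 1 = 10*l^2 + l*(5*t - 68) - 9*t + 90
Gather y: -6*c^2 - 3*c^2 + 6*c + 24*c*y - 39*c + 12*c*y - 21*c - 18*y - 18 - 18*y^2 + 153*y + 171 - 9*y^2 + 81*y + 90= -9*c^2 - 54*c - 27*y^2 + y*(36*c + 216) + 243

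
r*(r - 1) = r^2 - r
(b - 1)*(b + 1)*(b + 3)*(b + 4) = b^4 + 7*b^3 + 11*b^2 - 7*b - 12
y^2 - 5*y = y*(y - 5)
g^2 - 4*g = g*(g - 4)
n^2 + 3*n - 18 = (n - 3)*(n + 6)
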